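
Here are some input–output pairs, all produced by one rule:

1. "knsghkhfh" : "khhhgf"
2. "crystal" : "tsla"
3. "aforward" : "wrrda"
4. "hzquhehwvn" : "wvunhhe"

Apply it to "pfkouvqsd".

Rule — delete the first 3 characters, then sort the characters into reverse alphabetical order.
On "pfkouvqsd": the first step gives "ouvqsd", and the second then gives "vusqod".
(Check on "aforward": → "rward" → "wrrda" ✓)

vusqod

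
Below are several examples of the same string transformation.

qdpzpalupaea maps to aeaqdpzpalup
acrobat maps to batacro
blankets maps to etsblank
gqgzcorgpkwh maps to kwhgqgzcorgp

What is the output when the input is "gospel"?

pelgos

The rule is to move the last 3 characters to the front (rotate right by 3).
So "gospel" becomes "pelgos".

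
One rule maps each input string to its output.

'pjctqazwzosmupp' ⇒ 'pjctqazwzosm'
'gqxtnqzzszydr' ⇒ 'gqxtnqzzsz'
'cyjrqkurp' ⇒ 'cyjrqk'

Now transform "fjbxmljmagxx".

Each output is the input with this applied: delete the last 3 characters.
On "fjbxmljmagxx" that produces "fjbxmljma".

fjbxmljma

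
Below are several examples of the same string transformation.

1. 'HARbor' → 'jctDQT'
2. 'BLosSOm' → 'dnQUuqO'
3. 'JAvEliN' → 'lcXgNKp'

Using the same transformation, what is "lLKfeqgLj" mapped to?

Each output is the input with this applied: flip the case of every letter, then shift every letter 2 places forward in the alphabet (wrapping around).
For "lLKfeqgLj", step one produces "LlkFEQGlJ"; step two turns that into "NnmHGSInL".

NnmHGSInL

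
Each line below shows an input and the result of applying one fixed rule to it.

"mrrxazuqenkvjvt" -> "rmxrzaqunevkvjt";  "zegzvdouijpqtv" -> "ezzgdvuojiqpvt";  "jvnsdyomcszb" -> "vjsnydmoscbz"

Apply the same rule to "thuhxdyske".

hthudxsyek

The pattern: swap each adjacent pair of characters (1↔2, 3↔4, ...).
So "thuhxdyske" becomes "hthudxsyek".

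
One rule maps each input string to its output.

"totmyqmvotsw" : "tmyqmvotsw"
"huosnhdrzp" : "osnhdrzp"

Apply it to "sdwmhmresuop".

wmhmresuop

Rule — delete the first 2 characters.
So "sdwmhmresuop" becomes "wmhmresuop".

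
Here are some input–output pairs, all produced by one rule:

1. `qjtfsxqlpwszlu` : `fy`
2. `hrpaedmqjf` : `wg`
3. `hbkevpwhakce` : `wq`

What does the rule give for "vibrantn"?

Looking at the pairs, the operation is to shift every letter 11 places backward in the alphabet (wrapping around), then keep only the first 2 characters.
So "vibrantn" becomes "kx".

kx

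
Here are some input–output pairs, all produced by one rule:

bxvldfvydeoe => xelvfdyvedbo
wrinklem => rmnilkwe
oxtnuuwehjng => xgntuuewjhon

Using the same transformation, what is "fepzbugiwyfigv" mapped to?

evzpubigywiffg

The pattern: swap the first and last characters, then swap each adjacent pair of characters (1↔2, 3↔4, ...).
For "fepzbugiwyfigv", step one produces "vepzbugiwyfigf"; step two turns that into "evzpubigywiffg".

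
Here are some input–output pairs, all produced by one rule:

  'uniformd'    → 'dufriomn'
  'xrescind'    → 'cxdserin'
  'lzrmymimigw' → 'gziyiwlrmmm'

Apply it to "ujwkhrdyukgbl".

The pattern: sort the characters into alphabetical order, then take characters alternately from the front and the back (1st, last, 2nd, 2nd-last, ...).
On "ujwkhrdyukgbl" that produces "bydwguhujrklk".

bydwguhujrklk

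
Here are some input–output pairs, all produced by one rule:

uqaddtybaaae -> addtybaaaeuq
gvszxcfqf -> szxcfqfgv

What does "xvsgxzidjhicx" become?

Looking at the pairs, the operation is to move the first 2 characters to the end (rotate left by 2).
So "xvsgxzidjhicx" becomes "sgxzidjhicxxv".

sgxzidjhicxxv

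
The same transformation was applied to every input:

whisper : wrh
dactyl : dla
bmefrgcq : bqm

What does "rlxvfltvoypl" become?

Rule — take characters alternately from the front and the back (1st, last, 2nd, 2nd-last, ...), then keep only the first 3 characters.
Working it through for "rlxvfltvoypl": intermediate "rllpxyvofvlt", final "rll".

rll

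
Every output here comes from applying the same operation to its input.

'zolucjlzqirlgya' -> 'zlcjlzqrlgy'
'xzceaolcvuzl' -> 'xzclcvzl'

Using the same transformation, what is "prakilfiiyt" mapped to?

Each output is the input with this applied: remove every vowel.
"prakilfiiyt" → "prklfyt".

prklfyt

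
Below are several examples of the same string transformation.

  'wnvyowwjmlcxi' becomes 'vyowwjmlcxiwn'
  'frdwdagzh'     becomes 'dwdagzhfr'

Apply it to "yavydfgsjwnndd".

vydfgsjwnnddya

Each output is the input with this applied: move the first 2 characters to the end (rotate left by 2).
Applying that to "yavydfgsjwnndd" gives "vydfgsjwnnddya".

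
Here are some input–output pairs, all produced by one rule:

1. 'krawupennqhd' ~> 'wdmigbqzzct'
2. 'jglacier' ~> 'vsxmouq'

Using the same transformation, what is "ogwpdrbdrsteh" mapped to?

asibpdnpdefq

Looking at the pairs, the operation is to shift every letter 12 places forward in the alphabet (wrapping around), then delete the last character.
"ogwpdrbdrsteh" → "asibpdnpdefq".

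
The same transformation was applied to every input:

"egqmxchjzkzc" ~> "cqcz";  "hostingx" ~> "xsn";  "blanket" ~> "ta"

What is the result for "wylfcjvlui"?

What's happening: move the last 2 characters to the front (rotate right by 2), then keep one character in every 3, starting at position 2 (positions 2nd, 5th, 8th, ...).
Applying both steps to "wylfcjvlui": "uiwylfcjvl", then "ilj".
(Check on "egqmxchjzkzc": → "zcegqmxchjzk" → "cqcz" ✓)

ilj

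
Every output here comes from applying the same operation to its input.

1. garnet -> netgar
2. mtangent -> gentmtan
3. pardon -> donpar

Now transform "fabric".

The pattern: swap the front and back halves of the string.
On "fabric" that produces "ricfab".

ricfab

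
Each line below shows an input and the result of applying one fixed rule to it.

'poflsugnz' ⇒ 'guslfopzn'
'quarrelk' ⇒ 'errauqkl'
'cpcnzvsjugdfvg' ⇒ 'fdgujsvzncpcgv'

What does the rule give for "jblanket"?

What's happening: reverse the string, then move the first 2 characters to the end (rotate left by 2).
Working it through for "jblanket": intermediate "teknalbj", final "knalbjte".

knalbjte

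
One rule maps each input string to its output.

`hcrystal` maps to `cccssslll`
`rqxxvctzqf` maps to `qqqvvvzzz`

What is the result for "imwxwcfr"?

mmmwwwrrr

What's happening: keep one character in every 3, starting at position 2 (positions 2nd, 5th, 8th, ...), then repeat every character 3 times.
"imwxwcfr" → "mwr" → "mmmwwwrrr".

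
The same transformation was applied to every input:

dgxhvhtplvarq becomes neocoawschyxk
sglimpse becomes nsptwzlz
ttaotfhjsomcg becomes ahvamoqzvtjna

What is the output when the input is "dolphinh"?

vswopuok

Rule — shift every letter 7 places forward in the alphabet (wrapping around), then move the first character to the end.
For "dolphinh", step one produces "kvswopuo"; step two turns that into "vswopuok".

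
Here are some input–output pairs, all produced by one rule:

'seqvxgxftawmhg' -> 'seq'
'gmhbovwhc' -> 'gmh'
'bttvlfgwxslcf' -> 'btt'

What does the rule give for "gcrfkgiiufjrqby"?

gcr

Rule — keep only the first 3 characters.
Doing the same to "gcrfkgiiufjrqby": "gcr".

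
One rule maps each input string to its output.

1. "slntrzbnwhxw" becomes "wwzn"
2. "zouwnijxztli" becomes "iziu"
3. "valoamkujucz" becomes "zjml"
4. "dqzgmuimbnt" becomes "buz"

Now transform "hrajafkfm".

The transformation: keep one character in every 3, starting at position 3 (positions 3rd, 6th, 9th, ...), then reverse the string.
Working it through for "hrajafkfm": intermediate "afm", final "mfa".
(Check on "dqzgmuimbnt": → "zub" → "buz" ✓)

mfa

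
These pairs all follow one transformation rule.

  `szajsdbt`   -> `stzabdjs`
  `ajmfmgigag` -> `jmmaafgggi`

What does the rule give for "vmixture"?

uvxeimrt

The transformation: sort the characters into alphabetical order, then move the last 3 characters to the front (rotate right by 3).
"vmixture" → "eimrtuvx" → "uvxeimrt".
(Check on "szajsdbt": → "abdjsstz" → "stzabdjs" ✓)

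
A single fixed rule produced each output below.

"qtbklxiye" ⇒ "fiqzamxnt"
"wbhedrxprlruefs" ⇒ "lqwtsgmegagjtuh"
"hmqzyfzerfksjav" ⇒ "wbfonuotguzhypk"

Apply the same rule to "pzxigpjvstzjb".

eomxveykhioyq

In each case the input is transformed by: shift every letter 11 places backward in the alphabet (wrapping around).
Applying that to "pzxigpjvstzjb" gives "eomxveykhioyq".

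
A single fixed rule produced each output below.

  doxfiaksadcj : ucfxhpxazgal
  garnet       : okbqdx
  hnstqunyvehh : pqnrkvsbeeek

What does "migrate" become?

In each case the input is transformed by: shift every letter 3 places backward in the alphabet (wrapping around), then move the first 2 characters to the end (rotate left by 2).
So "migrate" becomes "doxqbjf".

doxqbjf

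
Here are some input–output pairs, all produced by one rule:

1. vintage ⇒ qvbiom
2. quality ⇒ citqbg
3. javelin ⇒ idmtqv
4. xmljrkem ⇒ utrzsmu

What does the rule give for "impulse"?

uxctam

Each output is the input with this applied: delete the first character, then shift every letter 8 places forward in the alphabet (wrapping around).
Starting from "impulse": after the first operation, "mpulse"; after the second, "uxctam".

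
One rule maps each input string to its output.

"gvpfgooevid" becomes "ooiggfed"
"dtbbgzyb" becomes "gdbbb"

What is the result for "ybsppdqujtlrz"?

Each output is the input with this applied: sort the characters into reverse alphabetical order, then delete the first 3 characters.
Starting from "ybsppdqujtlrz": after the first operation, "zyutsrqppljdb"; after the second, "tsrqppljdb".

tsrqppljdb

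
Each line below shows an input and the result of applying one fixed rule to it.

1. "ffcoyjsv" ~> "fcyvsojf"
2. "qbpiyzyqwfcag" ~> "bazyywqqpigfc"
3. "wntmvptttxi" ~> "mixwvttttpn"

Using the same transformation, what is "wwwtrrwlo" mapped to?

olwwwwtrr

Each output is the input with this applied: sort the characters into reverse alphabetical order, then move the last 2 characters to the front (rotate right by 2).
"wwwtrrwlo" → "wwwwtrrol" → "olwwwwtrr".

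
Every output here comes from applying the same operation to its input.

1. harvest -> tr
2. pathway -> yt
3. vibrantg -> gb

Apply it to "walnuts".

Rule — move the last 3 characters to the front (rotate right by 3), then keep one character in every 3, starting at position 3 (positions 3rd, 6th, 9th, ...).
"walnuts" → "utswaln" → "sl".

sl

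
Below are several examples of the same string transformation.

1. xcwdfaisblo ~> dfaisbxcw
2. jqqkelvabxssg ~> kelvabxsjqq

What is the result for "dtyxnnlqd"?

xnnldty

The transformation: delete the last 2 characters, then move the first 3 characters to the end (rotate left by 3).
Starting from "dtyxnnlqd": after the first operation, "dtyxnnl"; after the second, "xnnldty".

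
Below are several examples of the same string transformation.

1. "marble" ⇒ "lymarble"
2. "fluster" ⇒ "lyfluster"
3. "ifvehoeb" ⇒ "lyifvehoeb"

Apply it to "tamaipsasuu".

lytamaipsasuu

The transformation: prepend "ly".
Applying that to "tamaipsasuu" gives "lytamaipsasuu".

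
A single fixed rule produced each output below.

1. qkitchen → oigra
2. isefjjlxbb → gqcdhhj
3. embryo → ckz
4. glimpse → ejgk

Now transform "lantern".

Rule — delete the last 3 characters, then shift every letter 2 places backward in the alphabet (wrapping around).
Working it through for "lantern": intermediate "lant", final "jylr".

jylr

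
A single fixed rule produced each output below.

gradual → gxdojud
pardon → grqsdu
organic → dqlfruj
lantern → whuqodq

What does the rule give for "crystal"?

Rule — move the first 3 characters to the end (rotate left by 3), then shift every letter 3 places forward in the alphabet (wrapping around).
"crystal" → "vwdofub".

vwdofub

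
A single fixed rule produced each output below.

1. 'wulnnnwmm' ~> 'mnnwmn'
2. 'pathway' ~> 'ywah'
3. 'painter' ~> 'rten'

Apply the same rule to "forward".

What's happening: delete the first 3 characters, then swap the first and last characters.
For "forward", step one produces "ward"; step two turns that into "darw".
(Check on "painter": → "nter" → "rten" ✓)

darw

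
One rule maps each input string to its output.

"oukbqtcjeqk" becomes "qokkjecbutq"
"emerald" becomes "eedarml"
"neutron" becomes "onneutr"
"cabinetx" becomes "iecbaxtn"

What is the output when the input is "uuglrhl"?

llhguur

Each output is the input with this applied: sort the characters into reverse alphabetical order, then move the first 3 characters to the end (rotate left by 3).
Starting from "uuglrhl": after the first operation, "uurllhg"; after the second, "llhguur".
(Check on "emerald": → "rmleeda" → "eedarml" ✓)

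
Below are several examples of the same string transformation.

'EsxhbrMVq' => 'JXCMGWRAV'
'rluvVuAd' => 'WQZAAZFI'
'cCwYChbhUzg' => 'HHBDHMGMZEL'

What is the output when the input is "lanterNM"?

QFSYJWSR

What's happening: shift every letter 5 places forward in the alphabet (wrapping around), then convert every letter to uppercase.
On "lanterNM": the first step gives "qfsyjwSR", and the second then gives "QFSYJWSR".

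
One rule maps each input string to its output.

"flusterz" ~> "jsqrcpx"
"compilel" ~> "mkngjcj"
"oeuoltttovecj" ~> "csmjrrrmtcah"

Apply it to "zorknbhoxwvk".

The transformation: delete the first character, then shift every letter 2 places backward in the alphabet (wrapping around).
Starting from "zorknbhoxwvk": after the first operation, "orknbhoxwvk"; after the second, "mpilzfmvuti".
(Check on "flusterz": → "lusterz" → "jsqrcpx" ✓)

mpilzfmvuti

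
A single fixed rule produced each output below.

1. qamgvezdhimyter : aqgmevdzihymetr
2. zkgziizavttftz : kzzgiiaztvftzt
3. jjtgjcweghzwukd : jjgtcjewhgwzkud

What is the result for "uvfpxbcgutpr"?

vupfbxgcturp

Looking at the pairs, the operation is to swap each adjacent pair of characters (1↔2, 3↔4, ...).
Applying that to "uvfpxbcgutpr" gives "vupfbxgcturp".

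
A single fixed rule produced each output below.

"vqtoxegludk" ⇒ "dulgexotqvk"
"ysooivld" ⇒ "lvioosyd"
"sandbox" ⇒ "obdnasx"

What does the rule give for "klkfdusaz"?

The transformation: reverse the string, then move the first character to the end.
Starting from "klkfdusaz": after the first operation, "zasudfklk"; after the second, "asudfklkz".
(Check on "vqtoxegludk": → "kdulgexotqv" → "dulgexotqvk" ✓)

asudfklkz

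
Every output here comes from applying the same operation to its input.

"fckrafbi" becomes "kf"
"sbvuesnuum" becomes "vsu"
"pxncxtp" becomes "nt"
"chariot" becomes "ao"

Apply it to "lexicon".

Each output is the input with this applied: keep one character in every 3, starting at position 3 (positions 3rd, 6th, 9th, ...).
On "lexicon" that produces "xo".

xo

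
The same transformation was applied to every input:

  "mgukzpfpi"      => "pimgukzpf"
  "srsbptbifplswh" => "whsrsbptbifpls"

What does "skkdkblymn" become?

mnskkdkbly

The rule is to move the last 2 characters to the front (rotate right by 2).
So "skkdkblymn" becomes "mnskkdkbly".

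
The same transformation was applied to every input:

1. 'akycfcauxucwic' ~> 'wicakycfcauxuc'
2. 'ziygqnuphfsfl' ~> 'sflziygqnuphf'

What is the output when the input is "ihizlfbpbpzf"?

pzfihizlfbpb

Rule — move the last 3 characters to the front (rotate right by 3).
Doing the same to "ihizlfbpbpzf": "pzfihizlfbpb".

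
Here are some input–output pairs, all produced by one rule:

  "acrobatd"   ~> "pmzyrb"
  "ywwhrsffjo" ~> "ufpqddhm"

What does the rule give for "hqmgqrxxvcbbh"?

In each case the input is transformed by: delete the first 2 characters, then shift every letter 2 places backward in the alphabet (wrapping around).
Starting from "hqmgqrxxvcbbh": after the first operation, "mgqrxxvcbbh"; after the second, "keopvvtazzf".

keopvvtazzf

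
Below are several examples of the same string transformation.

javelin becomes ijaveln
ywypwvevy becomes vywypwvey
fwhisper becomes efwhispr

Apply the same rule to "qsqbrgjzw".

Looking at the pairs, the operation is to move the last character to the front, then swap the first and last characters.
For "qsqbrgjzw", step one produces "wqsqbrgjz"; step two turns that into "zqsqbrgjw".

zqsqbrgjw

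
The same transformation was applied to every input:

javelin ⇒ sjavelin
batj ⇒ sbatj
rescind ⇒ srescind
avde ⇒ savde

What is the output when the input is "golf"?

sgolf

In each case the input is transformed by: prepend "s".
On "golf" that produces "sgolf".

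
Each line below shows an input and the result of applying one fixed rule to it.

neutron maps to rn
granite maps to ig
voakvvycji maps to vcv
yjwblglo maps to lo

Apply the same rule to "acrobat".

ba

In each case the input is transformed by: move the first 2 characters to the end (rotate left by 2), then keep one character in every 3, starting at position 3 (positions 3rd, 6th, 9th, ...).
"acrobat" → "robatac" → "ba".
(Check on "yjwblglo": → "wblgloyj" → "lo" ✓)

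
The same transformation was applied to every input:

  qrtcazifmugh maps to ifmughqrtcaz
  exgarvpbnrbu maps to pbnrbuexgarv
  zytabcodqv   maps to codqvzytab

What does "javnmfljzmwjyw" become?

The pattern: swap the front and back halves of the string.
Doing the same to "javnmfljzmwjyw": "jzmwjywjavnmfl".

jzmwjywjavnmfl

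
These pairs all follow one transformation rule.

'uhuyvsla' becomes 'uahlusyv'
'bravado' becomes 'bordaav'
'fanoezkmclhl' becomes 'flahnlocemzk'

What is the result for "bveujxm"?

What's happening: take characters alternately from the front and the back (1st, last, 2nd, 2nd-last, ...).
"bveujxm" → "bmvxeju".

bmvxeju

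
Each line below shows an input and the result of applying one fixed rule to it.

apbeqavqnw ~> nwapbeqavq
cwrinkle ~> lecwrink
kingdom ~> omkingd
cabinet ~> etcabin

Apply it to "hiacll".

llhiac

In each case the input is transformed by: move the last 2 characters to the front (rotate right by 2).
Applying that to "hiacll" gives "llhiac".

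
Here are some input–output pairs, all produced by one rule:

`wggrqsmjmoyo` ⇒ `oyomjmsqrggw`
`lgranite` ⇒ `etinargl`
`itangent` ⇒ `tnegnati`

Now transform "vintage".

The transformation: reverse the string.
So "vintage" becomes "egatniv".

egatniv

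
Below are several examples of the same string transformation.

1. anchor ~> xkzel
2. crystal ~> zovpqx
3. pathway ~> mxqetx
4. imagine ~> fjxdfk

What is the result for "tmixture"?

The rule is to delete the last character, then shift every letter 3 places backward in the alphabet (wrapping around).
Working it through for "tmixture": intermediate "tmixtur", final "qjfuqro".

qjfuqro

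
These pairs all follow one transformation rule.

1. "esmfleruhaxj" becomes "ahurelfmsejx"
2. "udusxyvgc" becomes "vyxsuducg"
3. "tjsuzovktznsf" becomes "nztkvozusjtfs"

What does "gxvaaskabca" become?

In each case the input is transformed by: reverse the string, then move the first 2 characters to the end (rotate left by 2).
Starting from "gxvaaskabca": after the first operation, "acbaksaavxg"; after the second, "baksaavxgac".

baksaavxgac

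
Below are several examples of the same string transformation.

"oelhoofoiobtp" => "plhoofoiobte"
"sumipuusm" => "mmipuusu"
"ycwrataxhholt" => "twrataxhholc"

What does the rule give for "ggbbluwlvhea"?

Each output is the input with this applied: delete the first character, then swap the first and last characters.
Working it through for "ggbbluwlvhea": intermediate "gbbluwlvhea", final "abbluwlvheg".
(Check on "oelhoofoiobtp": → "elhoofoiobtp" → "plhoofoiobte" ✓)

abbluwlvheg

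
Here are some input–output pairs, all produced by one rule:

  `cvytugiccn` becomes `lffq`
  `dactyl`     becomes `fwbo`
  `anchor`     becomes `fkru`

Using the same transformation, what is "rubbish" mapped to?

Rule — shift every letter 3 places forward in the alphabet (wrapping around), then keep only the last 4 characters.
Applying both steps to "rubbish": "uxeelvk", then "elvk".
(Check on "anchor": → "dqfkru" → "fkru" ✓)

elvk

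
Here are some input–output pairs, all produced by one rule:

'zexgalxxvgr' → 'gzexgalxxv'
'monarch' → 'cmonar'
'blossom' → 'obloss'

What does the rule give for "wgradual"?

Each output is the input with this applied: delete the last character, then move the last character to the front.
Working it through for "wgradual": intermediate "wgradua", final "awgradu".

awgradu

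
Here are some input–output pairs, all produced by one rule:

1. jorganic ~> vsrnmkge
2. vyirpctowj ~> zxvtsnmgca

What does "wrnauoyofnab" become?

Looking at the pairs, the operation is to shift every letter 4 places forward in the alphabet (wrapping around), then sort the characters into reverse alphabetical order.
Applying both steps to "wrnauoyofnab": "avreyscsjref", then "yvssrrjfeeca".

yvssrrjfeeca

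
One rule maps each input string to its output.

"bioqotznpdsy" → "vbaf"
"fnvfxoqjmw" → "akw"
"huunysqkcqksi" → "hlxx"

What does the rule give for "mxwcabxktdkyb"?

knxx

Looking at the pairs, the operation is to shift every letter 13 places forward in the alphabet (wrapping around) — i.e. ROT13, then keep one character in every 3, starting at position 2 (positions 2nd, 5th, 8th, ...).
Applying both steps to "mxwcabxktdkyb": "zkjpnokxgqxlo", then "knxx".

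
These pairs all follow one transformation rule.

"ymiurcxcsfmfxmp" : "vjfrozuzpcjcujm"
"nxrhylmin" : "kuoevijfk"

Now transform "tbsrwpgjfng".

qypotmdgckd

Each output is the input with this applied: shift every letter 3 places backward in the alphabet (wrapping around).
So "tbsrwpgjfng" becomes "qypotmdgckd".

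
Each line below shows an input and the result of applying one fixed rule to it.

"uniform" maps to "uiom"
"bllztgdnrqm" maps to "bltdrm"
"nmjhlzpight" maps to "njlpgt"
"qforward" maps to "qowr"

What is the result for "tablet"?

The transformation: keep every other character starting from the first (positions 1st, 3rd, 5th, ...).
Applying that to "tablet" gives "tbe".

tbe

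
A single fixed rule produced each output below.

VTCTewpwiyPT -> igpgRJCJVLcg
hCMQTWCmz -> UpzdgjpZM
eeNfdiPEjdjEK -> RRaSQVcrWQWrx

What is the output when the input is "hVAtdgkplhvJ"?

In each case the input is transformed by: shift every letter 13 places forward in the alphabet (wrapping around) — i.e. ROT13, then flip the case of every letter.
Working it through for "hVAtdgkplhvJ": intermediate "uINgqtxcyuiW", final "UinGQTXCYUIw".

UinGQTXCYUIw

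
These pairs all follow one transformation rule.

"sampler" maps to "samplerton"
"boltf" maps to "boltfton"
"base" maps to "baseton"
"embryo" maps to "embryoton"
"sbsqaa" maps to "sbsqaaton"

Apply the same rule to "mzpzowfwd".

The transformation: append "ton".
"mzpzowfwd" → "mzpzowfwdton".

mzpzowfwdton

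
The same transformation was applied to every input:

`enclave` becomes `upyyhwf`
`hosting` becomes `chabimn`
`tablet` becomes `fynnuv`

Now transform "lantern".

ylhfuhn

The rule is to shift every letter 6 places backward in the alphabet (wrapping around), then move the last 3 characters to the front (rotate right by 3).
For "lantern", step one produces "fuhnylh"; step two turns that into "ylhfuhn".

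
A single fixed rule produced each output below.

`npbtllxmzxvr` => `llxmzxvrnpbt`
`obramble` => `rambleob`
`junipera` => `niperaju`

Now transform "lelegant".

In each case the input is transformed by: move the last 2 characters to the front (rotate right by 2), then swap the front and back halves of the string.
For "lelegant", step one produces "ntlelega"; step two turns that into "legantle".

legantle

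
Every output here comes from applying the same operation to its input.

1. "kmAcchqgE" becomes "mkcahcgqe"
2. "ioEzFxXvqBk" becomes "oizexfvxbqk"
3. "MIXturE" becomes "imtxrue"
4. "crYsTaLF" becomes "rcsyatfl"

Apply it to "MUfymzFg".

umyfzmgf

The pattern: swap each adjacent pair of characters (1↔2, 3↔4, ...), then convert every letter to lowercase.
Starting from "MUfymzFg": after the first operation, "UMyfzmgF"; after the second, "umyfzmgf".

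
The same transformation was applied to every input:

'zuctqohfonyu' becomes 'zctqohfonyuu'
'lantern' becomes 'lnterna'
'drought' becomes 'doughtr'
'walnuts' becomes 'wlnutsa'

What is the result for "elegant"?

In each case the input is transformed by: move the first character to the end, then swap the first and last characters.
"elegant" → "legante" → "eegantl".

eegantl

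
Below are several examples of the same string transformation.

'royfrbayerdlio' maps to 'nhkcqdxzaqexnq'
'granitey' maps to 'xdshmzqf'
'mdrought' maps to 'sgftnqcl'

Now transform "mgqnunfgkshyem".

In each case the input is transformed by: reverse the string, then shift every letter 1 place backward in the alphabet (wrapping around).
On "mgqnunfgkshyem": the first step gives "meyhskgfnunqgm", and the second then gives "ldxgrjfemtmpfl".
(Check on "mdrought": → "thguordm" → "sgftnqcl" ✓)

ldxgrjfemtmpfl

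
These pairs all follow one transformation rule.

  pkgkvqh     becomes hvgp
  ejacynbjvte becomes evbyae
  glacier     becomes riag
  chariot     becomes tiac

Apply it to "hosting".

gish

What's happening: reverse the string, then keep every other character starting from the first (positions 1st, 3rd, 5th, ...).
For "hosting" the result is "gish".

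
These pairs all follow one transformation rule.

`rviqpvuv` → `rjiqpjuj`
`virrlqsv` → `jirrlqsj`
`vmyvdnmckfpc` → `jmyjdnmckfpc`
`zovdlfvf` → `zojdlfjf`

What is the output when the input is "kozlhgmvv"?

Each output is the input with this applied: replace every "v" with "j".
"kozlhgmvv" → "kozlhgmjj".

kozlhgmjj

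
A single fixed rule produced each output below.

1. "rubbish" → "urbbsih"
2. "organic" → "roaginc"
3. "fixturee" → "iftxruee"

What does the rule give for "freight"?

Each output is the input with this applied: swap each adjacent pair of characters (1↔2, 3↔4, ...).
Doing the same to "freight": "rfiehgt".

rfiehgt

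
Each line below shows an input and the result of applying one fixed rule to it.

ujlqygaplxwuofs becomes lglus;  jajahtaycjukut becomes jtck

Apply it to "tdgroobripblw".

The transformation: keep one character in every 3, starting at position 3 (positions 3rd, 6th, 9th, ...).
So "tdgroobripblw" becomes "goil".

goil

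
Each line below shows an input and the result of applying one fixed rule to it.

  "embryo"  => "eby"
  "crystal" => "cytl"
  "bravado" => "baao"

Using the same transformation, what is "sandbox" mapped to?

Each output is the input with this applied: keep every other character starting from the first (positions 1st, 3rd, 5th, ...).
So "sandbox" becomes "snbx".

snbx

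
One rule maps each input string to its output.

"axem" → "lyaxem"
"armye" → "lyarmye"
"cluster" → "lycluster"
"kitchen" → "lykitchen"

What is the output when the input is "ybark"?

Each output is the input with this applied: prepend "ly".
For "ybark" the result is "lyybark".

lyybark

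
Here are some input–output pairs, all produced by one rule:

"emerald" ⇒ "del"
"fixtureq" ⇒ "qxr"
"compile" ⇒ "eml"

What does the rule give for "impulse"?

eps

Looking at the pairs, the operation is to move the last character to the front, then keep one character in every 3, starting at position 1 (positions 1st, 4th, 7th, ...).
Starting from "impulse": after the first operation, "eimpuls"; after the second, "eps".
(Check on "compile": → "ecompil" → "eml" ✓)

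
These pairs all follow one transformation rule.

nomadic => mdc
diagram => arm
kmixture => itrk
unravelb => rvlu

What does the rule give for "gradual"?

aul

In each case the input is transformed by: move the first character to the end, then keep every other character starting from the second (positions 2nd, 4th, 6th, ...).
"gradual" → "radualg" → "aul".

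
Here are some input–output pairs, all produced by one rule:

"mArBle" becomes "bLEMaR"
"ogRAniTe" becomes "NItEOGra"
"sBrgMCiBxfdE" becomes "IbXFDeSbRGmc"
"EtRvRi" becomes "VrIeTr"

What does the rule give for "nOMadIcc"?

DiCCNomA

The pattern: swap the front and back halves of the string, then flip the case of every letter.
Applying both steps to "nOMadIcc": "dIccnOMa", then "DiCCNomA".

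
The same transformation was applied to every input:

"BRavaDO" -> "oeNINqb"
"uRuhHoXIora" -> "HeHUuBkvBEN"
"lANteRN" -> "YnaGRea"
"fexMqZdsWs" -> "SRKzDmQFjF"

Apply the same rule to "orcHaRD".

BEPuNeq

The transformation: flip the case of every letter, then shift every letter 13 places forward in the alphabet (wrapping around) — i.e. ROT13.
On "orcHaRD": the first step gives "ORChArd", and the second then gives "BEPuNeq".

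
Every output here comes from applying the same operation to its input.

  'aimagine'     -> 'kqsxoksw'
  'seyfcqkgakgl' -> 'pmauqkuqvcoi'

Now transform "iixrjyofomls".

The pattern: move the first 3 characters to the end (rotate left by 3), then shift every letter 10 places forward in the alphabet (wrapping around).
Starting from "iixrjyofomls": after the first operation, "rjyofomlsiix"; after the second, "btiypywvcssh".
(Check on "aimagine": → "agineaim" → "kqsxoksw" ✓)

btiypywvcssh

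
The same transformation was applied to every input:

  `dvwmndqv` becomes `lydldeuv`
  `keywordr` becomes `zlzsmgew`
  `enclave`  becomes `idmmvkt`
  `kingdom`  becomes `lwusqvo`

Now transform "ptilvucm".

ckuxbqtd

The pattern: shift every letter 8 places forward in the alphabet (wrapping around), then move the last 3 characters to the front (rotate right by 3).
For "ptilvucm", step one produces "xbqtdcku"; step two turns that into "ckuxbqtd".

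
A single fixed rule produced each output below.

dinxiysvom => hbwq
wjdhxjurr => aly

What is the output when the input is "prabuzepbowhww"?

tfisa

In each case the input is transformed by: keep one character in every 3, starting at position 1 (positions 1st, 4th, 7th, ...), then shift every letter 4 places forward in the alphabet (wrapping around).
For "prabuzepbowhww" the result is "tfisa".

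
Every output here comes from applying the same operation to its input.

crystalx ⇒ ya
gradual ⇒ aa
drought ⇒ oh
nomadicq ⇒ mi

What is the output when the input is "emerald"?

el

The pattern: keep one character in every 3, starting at position 3 (positions 3rd, 6th, 9th, ...).
On "emerald" that produces "el".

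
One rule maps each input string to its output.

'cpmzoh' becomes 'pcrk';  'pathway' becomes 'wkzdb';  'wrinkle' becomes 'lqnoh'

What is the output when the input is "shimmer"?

What's happening: shift every letter 3 places forward in the alphabet (wrapping around), then delete the first 2 characters.
Working it through for "shimmer": intermediate "vklpphu", final "lpphu".

lpphu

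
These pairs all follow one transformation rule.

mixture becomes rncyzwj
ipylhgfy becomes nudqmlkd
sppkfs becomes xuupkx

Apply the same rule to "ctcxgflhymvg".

The pattern: shift every letter 5 places forward in the alphabet (wrapping around).
So "ctcxgflhymvg" becomes "hyhclkqmdral".

hyhclkqmdral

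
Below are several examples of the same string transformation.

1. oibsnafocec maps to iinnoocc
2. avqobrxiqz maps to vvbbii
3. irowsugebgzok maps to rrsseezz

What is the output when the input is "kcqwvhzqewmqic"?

What's happening: keep one character in every 3, starting at position 2 (positions 2nd, 5th, 8th, ...), then double every character.
Applying both steps to "kcqwvhzqewmqic": "cvqmc", then "ccvvqqmmcc".

ccvvqqmmcc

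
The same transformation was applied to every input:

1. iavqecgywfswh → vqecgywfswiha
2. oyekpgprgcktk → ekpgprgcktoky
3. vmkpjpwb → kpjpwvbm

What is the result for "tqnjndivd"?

njndivtdq

The rule is to swap the first and last characters, then move the first 2 characters to the end (rotate left by 2).
For "tqnjndivd" the result is "njndivtdq".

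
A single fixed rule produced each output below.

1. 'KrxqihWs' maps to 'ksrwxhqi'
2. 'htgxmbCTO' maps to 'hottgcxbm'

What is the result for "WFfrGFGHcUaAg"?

wgfafarugcfhg

Each output is the input with this applied: take characters alternately from the front and the back (1st, last, 2nd, 2nd-last, ...), then convert every letter to lowercase.
Working it through for "WFfrGFGHcUaAg": intermediate "WgFAfarUGcFHG", final "wgfafarugcfhg".
(Check on "KrxqihWs": → "KsrWxhqi" → "ksrwxhqi" ✓)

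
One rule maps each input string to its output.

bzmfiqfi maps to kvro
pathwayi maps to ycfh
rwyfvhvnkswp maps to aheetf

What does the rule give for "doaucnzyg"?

The rule is to shift every letter 9 places forward in the alphabet (wrapping around), then keep every other character starting from the first (positions 1st, 3rd, 5th, ...).
For "doaucnzyg", step one produces "mxjdlwihp"; step two turns that into "mjlip".

mjlip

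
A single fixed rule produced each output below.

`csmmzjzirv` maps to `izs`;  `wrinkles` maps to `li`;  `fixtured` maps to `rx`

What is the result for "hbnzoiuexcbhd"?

Looking at the pairs, the operation is to reverse the string, then keep one character in every 3, starting at position 3 (positions 3rd, 6th, 9th, ...).
On "hbnzoiuexcbhd": the first step gives "dhbcxeuioznbh", and the second then gives "beob".
(Check on "fixtured": → "derutxif" → "rx" ✓)

beob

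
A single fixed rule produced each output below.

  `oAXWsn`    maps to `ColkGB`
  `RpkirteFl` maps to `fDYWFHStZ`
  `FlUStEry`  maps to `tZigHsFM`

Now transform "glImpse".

UZwADGS

Looking at the pairs, the operation is to flip the case of every letter, then shift every letter 12 places backward in the alphabet (wrapping around).
"glImpse" → "GLiMPSE" → "UZwADGS".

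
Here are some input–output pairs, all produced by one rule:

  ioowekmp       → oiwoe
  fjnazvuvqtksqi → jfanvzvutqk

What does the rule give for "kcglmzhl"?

cklgm

The pattern: delete the last 3 characters, then swap each adjacent pair of characters (1↔2, 3↔4, ...).
"kcglmzhl" → "kcglm" → "cklgm".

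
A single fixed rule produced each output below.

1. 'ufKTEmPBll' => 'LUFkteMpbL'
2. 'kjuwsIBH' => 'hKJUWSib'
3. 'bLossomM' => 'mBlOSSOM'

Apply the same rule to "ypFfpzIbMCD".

What's happening: flip the case of every letter, then move the last character to the front.
Applying both steps to "ypFfpzIbMCD": "YPfFPZiBmcd", then "dYPfFPZiBmc".

dYPfFPZiBmc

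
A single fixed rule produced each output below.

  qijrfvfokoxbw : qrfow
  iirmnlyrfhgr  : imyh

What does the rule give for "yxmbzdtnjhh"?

ybth

Each output is the input with this applied: keep one character in every 3, starting at position 1 (positions 1st, 4th, 7th, ...).
So "yxmbzdtnjhh" becomes "ybth".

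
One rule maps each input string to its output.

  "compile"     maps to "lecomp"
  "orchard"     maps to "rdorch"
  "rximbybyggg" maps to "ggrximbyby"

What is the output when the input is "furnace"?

cefurn

Each output is the input with this applied: move the last 3 characters to the front (rotate right by 3), then delete the first character.
Applying both steps to "furnace": "acefurn", then "cefurn".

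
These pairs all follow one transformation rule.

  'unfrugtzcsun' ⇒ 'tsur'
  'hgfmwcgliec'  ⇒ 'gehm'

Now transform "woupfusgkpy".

The rule is to keep one character in every 3, starting at position 1 (positions 1st, 4th, 7th, ...), then swap the front and back halves of the string.
Doing the same to "woupfusgkpy": "spwp".
(Check on "unfrugtzcsun": → "urts" → "tsur" ✓)

spwp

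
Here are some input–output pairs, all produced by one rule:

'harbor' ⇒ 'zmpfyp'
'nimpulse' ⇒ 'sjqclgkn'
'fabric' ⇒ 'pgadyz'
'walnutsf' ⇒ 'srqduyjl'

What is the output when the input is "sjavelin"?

cjglqhyt

Rule — shift every letter 2 places backward in the alphabet (wrapping around), then swap the front and back halves of the string.
Applying both steps to "sjavelin": "qhytcjgl", then "cjglqhyt".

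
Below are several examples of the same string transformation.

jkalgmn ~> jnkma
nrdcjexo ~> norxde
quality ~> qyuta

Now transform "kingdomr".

krimno

Each output is the input with this applied: take characters alternately from the front and the back (1st, last, 2nd, 2nd-last, ...), then delete the last 2 characters.
Applying both steps to "kingdomr": "krimnogd", then "krimno".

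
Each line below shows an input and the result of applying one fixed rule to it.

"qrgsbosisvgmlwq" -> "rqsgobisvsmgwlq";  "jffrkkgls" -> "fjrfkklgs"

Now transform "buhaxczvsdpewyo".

The rule is to swap each adjacent pair of characters (1↔2, 3↔4, ...).
So "buhaxczvsdpewyo" becomes "ubahcxvzdsepywo".

ubahcxvzdsepywo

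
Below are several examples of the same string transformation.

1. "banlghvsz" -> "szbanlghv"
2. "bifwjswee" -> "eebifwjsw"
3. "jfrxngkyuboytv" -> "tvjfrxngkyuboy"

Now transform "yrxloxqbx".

The pattern: move the last 2 characters to the front (rotate right by 2).
So "yrxloxqbx" becomes "bxyrxloxq".

bxyrxloxq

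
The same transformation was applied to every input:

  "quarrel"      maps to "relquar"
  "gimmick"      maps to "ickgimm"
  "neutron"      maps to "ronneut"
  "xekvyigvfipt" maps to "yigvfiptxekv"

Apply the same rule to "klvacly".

clyklva

In each case the input is transformed by: move the first character to the end, then move the first 3 characters to the end (rotate left by 3).
Starting from "klvacly": after the first operation, "lvaclyk"; after the second, "clyklva".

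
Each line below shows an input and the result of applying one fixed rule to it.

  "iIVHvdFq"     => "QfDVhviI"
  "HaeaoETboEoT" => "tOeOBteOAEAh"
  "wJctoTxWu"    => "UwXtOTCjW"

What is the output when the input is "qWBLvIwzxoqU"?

The pattern: reverse the string, then flip the case of every letter.
"qWBLvIwzxoqU" → "UqoxzwIvLBWq" → "uQOXZWiVlbwQ".

uQOXZWiVlbwQ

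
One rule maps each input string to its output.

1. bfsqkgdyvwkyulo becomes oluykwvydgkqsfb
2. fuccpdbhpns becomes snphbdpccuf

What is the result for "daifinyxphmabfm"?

mfbamhpxynifiad

The transformation: reverse the string.
Applying that to "daifinyxphmabfm" gives "mfbamhpxynifiad".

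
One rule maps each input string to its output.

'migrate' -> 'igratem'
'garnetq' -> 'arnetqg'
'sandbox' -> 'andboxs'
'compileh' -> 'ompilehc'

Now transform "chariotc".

hariotcc

The pattern: move the first character to the end.
On "chariotc" that produces "hariotcc".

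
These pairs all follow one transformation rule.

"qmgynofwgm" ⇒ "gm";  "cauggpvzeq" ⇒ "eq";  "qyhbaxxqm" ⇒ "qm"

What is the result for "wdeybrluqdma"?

ma

The rule is to keep only the last 2 characters.
For "wdeybrluqdma" the result is "ma".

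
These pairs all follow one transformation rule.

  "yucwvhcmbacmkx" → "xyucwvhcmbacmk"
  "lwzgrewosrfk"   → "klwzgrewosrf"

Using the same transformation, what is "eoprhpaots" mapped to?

seoprhpaot

The pattern: move the last character to the front.
Doing the same to "eoprhpaots": "seoprhpaot".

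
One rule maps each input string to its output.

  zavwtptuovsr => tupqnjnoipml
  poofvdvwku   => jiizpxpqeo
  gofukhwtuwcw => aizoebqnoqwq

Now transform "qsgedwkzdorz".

Each output is the input with this applied: shift every letter 6 places backward in the alphabet (wrapping around).
Doing the same to "qsgedwkzdorz": "kmayxqetxilt".

kmayxqetxilt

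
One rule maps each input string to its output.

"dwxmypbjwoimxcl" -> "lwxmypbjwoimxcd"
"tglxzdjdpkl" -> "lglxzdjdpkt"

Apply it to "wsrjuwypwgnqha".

The rule is to swap the first and last characters.
Doing the same to "wsrjuwypwgnqha": "asrjuwypwgnqhw".

asrjuwypwgnqhw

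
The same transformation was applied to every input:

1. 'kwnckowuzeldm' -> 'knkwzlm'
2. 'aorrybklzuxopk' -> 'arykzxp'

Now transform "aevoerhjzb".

The transformation: keep every other character starting from the first (positions 1st, 3rd, 5th, ...).
On "aevoerhjzb" that produces "avehz".

avehz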